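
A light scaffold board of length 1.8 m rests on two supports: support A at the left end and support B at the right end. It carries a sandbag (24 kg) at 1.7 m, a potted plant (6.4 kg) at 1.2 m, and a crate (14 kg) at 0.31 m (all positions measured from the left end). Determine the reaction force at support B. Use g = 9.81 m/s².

About support A:
Sandbag: 24 × 9.81 = 235.4 N down at 1.7 m → arm 1.7 m, τ = 235.4 × 1.7 = 400.2 N·m clockwise.
Potted plant: 6.4 × 9.81 = 62.78 N down at 1.2 m → arm 1.2 m, τ = 62.78 × 1.2 = 75.34 N·m clockwise.
Crate: 14 × 9.81 = 137.3 N down at 0.31 m → arm 0.31 m, τ = 137.3 × 0.31 = 42.56 N·m clockwise.
Net load moment about support A = 518.1 N·m clockwise.
Reaction R at support B is upward at 1.8 m, arm 1.8 m → moment R × 1.8 counterclockwise.
Setting net torque to zero: R × 1.8 = 518.1 → R = 288 N.

R_B ≈ 288 N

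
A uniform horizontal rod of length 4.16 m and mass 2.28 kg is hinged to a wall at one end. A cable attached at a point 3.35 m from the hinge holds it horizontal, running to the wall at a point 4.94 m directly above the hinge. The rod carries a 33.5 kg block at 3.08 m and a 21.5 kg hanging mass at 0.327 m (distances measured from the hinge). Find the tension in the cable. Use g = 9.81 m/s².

T ≈ 407 N

Choose the hinge as the axis so the unknown hinge reaction has zero arm there.
Beam weight: 2.28 × 9.81 = 22.37 N down at 2.08 m → arm 2.08 m, τ = 22.37 × 2.08 = 46.53 N·m clockwise.
Block: 33.5 × 9.81 = 328.6 N down at 3.08 m → arm 3.08 m, τ = 328.6 × 3.08 = 1012 N·m clockwise.
Hanging mass: 21.5 × 9.81 = 210.9 N down at 0.327 m → arm 0.327 m, τ = 210.9 × 0.327 = 68.96 N·m clockwise.
Total clockwise load moment = 1127 N·m.
The cable tension T acts at 3.35 m; only its component perpendicular to the rod, T sinθ, produces torque. sinθ = h/√(h²+d²) = 4.94/√(4.94²+3.35²) = 0.8276.
Setting net torque to zero: T × 3.35 × 0.8276 = 1127 → T = 1127 / 2.772 = 407 N.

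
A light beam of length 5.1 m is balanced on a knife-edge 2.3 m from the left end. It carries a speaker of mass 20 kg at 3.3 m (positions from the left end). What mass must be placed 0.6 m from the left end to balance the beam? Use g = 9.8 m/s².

About the knife-edge (at 2.3 m from the left end):
Speaker: 20 × 9.8 = 196 N down at 3.3 m → arm 1 m, τ = 196 × 1 = 196 N·m clockwise.
Net moment of known loads = 196 N·m clockwise.
An unknown mass m at 0.6 m has arm 1.7 m; its moment is m·g·1.7 counterclockwise.
Balancing moments: m × 9.8 × 1.7 = 196, giving m = 196 / (9.8 × 1.7) = 11.8 kg.

m ≈ 11.8 kg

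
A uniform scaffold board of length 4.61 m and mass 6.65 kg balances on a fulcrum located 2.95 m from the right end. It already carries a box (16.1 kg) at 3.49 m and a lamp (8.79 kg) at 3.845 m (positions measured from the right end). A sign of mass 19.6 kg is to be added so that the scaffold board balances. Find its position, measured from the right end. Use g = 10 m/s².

x ≈ 2.32 m from the right end

Choose the fulcrum (at 2.95 m from the right end) as the axis so the support reaction has zero arm there.
Beam weight: 6.65 × 10 = 66.5 N down at 2.305 m → arm 0.645 m, τ = 66.5 × 0.645 = 42.89 N·m clockwise.
Box: 16.1 × 10 = 161 N down at 3.49 m → arm 0.54 m, τ = 161 × 0.54 = 86.94 N·m counterclockwise.
Lamp: 8.79 × 10 = 87.9 N down at 3.845 m → arm 0.895 m, τ = 87.9 × 0.895 = 78.67 N·m counterclockwise.
Net moment of existing loads = 122.7 N·m counterclockwise.
The sign weighs 19.6 × 10 = 196 N and must supply an equal clockwise moment, so its lever arm about the fulcrum is 122.7 / 196 = 0.626 m.
That puts it at 2.95 − 0.626 = 2.32 m from the right end.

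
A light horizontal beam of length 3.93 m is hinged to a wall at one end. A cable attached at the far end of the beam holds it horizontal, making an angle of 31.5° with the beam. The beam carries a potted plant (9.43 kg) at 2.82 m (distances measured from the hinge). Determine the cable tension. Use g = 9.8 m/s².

Take moments about the hinge.
Potted plant: 9.43 × 9.8 = 92.41 N down at 2.82 m → arm 2.82 m, τ = 92.41 × 2.82 = 260.6 N·m clockwise.
Total clockwise load moment = 260.6 N·m.
The cable tension T acts at 3.93 m; only its component perpendicular to the beam, T sinθ, produces torque. sin 31.5° = 0.5225.
For rotational equilibrium, T × 3.93 × 0.5225 = 260.6, so T = 260.6 / 2.053 = 127 N.

T ≈ 127 N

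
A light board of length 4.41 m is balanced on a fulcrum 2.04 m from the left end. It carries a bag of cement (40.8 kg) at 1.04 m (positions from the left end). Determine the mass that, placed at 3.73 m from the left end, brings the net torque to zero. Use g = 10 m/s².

Take moments about the fulcrum (at 2.04 m from the left end).
Bag of cement: 40.8 × 10 = 408 N down at 1.04 m → arm 1 m, τ = 408 × 1 = 408 N·m counterclockwise.
Net moment of known loads = 408 N·m counterclockwise.
An unknown mass m at 3.73 m has arm 1.69 m; its moment is m·g·1.69 clockwise.
For rotational equilibrium, m × 10 × 1.69 = 408, so m = 408 / (10 × 1.69) = 24.1 kg.

m ≈ 24.1 kg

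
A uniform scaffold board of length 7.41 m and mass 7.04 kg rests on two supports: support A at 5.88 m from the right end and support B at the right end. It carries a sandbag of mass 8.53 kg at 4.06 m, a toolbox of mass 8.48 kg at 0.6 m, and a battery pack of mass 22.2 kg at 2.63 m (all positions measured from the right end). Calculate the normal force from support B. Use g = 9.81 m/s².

Sum moments about support A (its reaction then has zero moment arm).
Beam weight: 7.04 × 9.81 = 69.06 N down at 3.705 m → arm 2.175 m, τ = 69.06 × 2.175 = 150.2 N·m clockwise.
Sandbag: 8.53 × 9.81 = 83.68 N down at 4.06 m → arm 1.82 m, τ = 83.68 × 1.82 = 152.3 N·m clockwise.
Toolbox: 8.48 × 9.81 = 83.19 N down at 0.6 m → arm 5.28 m, τ = 83.19 × 5.28 = 439.2 N·m clockwise.
Battery pack: 22.2 × 9.81 = 217.8 N down at 2.63 m → arm 3.25 m, τ = 217.8 × 3.25 = 707.9 N·m clockwise.
Net load moment about support A = 1450 N·m clockwise.
Reaction R at support B is upward at 0 m, arm 5.88 m → moment R × 5.88 counterclockwise.
Setting net torque to zero: R × 5.88 = 1450 → R = 247 N.

R_B ≈ 247 N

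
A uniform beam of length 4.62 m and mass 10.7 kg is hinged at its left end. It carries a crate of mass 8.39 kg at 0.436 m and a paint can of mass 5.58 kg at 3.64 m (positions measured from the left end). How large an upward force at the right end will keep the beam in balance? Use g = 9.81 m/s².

Sum moments about the left end (the unknown pivot reaction has zero arm there).
Beam weight: 10.7 × 9.81 = 105 N down at 2.31 m → arm 2.31 m, τ = 105 × 2.31 = 242.6 N·m clockwise.
Crate: 8.39 × 9.81 = 82.31 N down at 0.436 m → arm 0.436 m, τ = 82.31 × 0.436 = 35.89 N·m clockwise.
Paint can: 5.58 × 9.81 = 54.74 N down at 3.64 m → arm 3.64 m, τ = 54.74 × 3.64 = 199.3 N·m clockwise.
Net moment of the loads = 477.8 N·m clockwise.
The upward force F acts at the right end, arm 4.62 m, giving F × 4.62 counterclockwise.
For rotational equilibrium, F × 4.62 = 477.8, so F = 477.8 / 4.62 = 103 N.

F ≈ 103 N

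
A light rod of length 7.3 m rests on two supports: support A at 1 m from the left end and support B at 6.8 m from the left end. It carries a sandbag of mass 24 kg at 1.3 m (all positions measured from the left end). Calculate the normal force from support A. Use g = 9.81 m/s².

Taking torques about support B:
Sandbag: 24 × 9.81 = 235.4 N down at 1.3 m → arm 5.5 m, τ = 235.4 × 5.5 = 1295 N·m counterclockwise.
Net load moment about support B = 1295 N·m counterclockwise.
Reaction R at support A is upward at 1 m, arm 5.8 m → moment R × 5.8 clockwise.
For rotational equilibrium, R × 5.8 = 1295, so R = 223 N.

R_A ≈ 223 N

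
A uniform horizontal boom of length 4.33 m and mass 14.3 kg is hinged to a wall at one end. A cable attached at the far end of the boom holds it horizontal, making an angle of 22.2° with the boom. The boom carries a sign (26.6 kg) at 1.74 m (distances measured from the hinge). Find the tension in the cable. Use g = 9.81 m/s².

Choose the hinge as the axis so the unknown hinge reaction has zero arm there.
Beam weight: 14.3 × 9.81 = 140.3 N down at 2.165 m → arm 2.165 m, τ = 140.3 × 2.165 = 303.7 N·m clockwise.
Sign: 26.6 × 9.81 = 260.9 N down at 1.74 m → arm 1.74 m, τ = 260.9 × 1.74 = 454 N·m clockwise.
Total clockwise load moment = 757.7 N·m.
The cable tension T acts at 4.33 m; only its component perpendicular to the boom, T sinθ, produces torque. sin 22.2° = 0.3778.
For rotational equilibrium, T × 4.33 × 0.3778 = 757.7, so T = 757.7 / 1.636 = 463 N.

T ≈ 463 N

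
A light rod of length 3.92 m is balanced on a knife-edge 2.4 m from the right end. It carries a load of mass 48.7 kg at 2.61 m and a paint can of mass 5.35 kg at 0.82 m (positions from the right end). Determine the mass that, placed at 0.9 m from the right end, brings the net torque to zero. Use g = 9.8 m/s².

Choose the knife-edge (at 2.4 m from the right end) as the axis so the support reaction has zero arm there.
Load: 48.7 × 9.8 = 477.3 N down at 2.61 m → arm 0.21 m, τ = 477.3 × 0.21 = 100.2 N·m counterclockwise.
Paint can: 5.35 × 9.8 = 52.43 N down at 0.82 m → arm 1.58 m, τ = 52.43 × 1.58 = 82.84 N·m clockwise.
Net moment of known loads = 17.36 N·m counterclockwise.
An unknown mass m at 0.9 m has arm 1.5 m; its moment is m·g·1.5 clockwise.
Στ = 0 ⇒ m × 9.8 × 1.5 = 17.36 ⇒ m = 17.36 / (9.8 × 1.5) = 1.18 kg.

m ≈ 1.18 kg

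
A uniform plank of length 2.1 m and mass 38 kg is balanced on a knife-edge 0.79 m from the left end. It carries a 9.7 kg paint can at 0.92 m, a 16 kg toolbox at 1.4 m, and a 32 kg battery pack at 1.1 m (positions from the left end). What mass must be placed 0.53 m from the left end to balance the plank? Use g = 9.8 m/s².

Take moments about the knife-edge (at 0.79 m from the left end).
Beam weight: 38 × 9.8 = 372.4 N down at 1.05 m → arm 0.26 m, τ = 372.4 × 0.26 = 96.82 N·m clockwise.
Paint can: 9.7 × 9.8 = 95.06 N down at 0.92 m → arm 0.13 m, τ = 95.06 × 0.13 = 12.36 N·m clockwise.
Toolbox: 16 × 9.8 = 156.8 N down at 1.4 m → arm 0.61 m, τ = 156.8 × 0.61 = 95.65 N·m clockwise.
Battery pack: 32 × 9.8 = 313.6 N down at 1.1 m → arm 0.31 m, τ = 313.6 × 0.31 = 97.22 N·m clockwise.
Net moment of known loads = 302 N·m clockwise.
An unknown mass m at 0.53 m has arm 0.26 m; its moment is m·g·0.26 counterclockwise.
Setting net torque to zero: m × 9.8 × 0.26 = 302 → m = 302 / (9.8 × 0.26) = 119 kg.

m ≈ 119 kg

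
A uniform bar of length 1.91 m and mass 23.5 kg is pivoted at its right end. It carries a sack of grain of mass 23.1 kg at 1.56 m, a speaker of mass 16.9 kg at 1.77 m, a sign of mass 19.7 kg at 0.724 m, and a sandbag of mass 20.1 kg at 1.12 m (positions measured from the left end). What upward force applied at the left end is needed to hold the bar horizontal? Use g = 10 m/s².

F ≈ 378 N

Taking torques about the right end:
Beam weight: 23.5 × 10 = 235 N down at 0.955 m → arm 0.955 m, τ = 235 × 0.955 = 224.4 N·m counterclockwise.
Sack of grain: 23.1 × 10 = 231 N down at 1.56 m → arm 0.35 m, τ = 231 × 0.35 = 80.85 N·m counterclockwise.
Speaker: 16.9 × 10 = 169 N down at 1.77 m → arm 0.14 m, τ = 169 × 0.14 = 23.66 N·m counterclockwise.
Sign: 19.7 × 10 = 197 N down at 0.724 m → arm 1.186 m, τ = 197 × 1.186 = 233.6 N·m counterclockwise.
Sandbag: 20.1 × 10 = 201 N down at 1.12 m → arm 0.79 m, τ = 201 × 0.79 = 158.8 N·m counterclockwise.
Net moment of the loads = 721.3 N·m counterclockwise.
The upward force F acts at the left end, arm 1.91 m, giving F × 1.91 clockwise.
Setting net torque to zero: F × 1.91 = 721.3 → F = 721.3 / 1.91 = 378 N.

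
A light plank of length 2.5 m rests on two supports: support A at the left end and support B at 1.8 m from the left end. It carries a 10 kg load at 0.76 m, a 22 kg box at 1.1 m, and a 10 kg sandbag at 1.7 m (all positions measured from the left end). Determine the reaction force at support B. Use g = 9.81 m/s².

R_B ≈ 266 N

Sum moments about support A (its reaction then has zero moment arm).
Load: 10 × 9.81 = 98.1 N down at 0.76 m → arm 0.76 m, τ = 98.1 × 0.76 = 74.56 N·m clockwise.
Box: 22 × 9.81 = 215.8 N down at 1.1 m → arm 1.1 m, τ = 215.8 × 1.1 = 237.4 N·m clockwise.
Sandbag: 10 × 9.81 = 98.1 N down at 1.7 m → arm 1.7 m, τ = 98.1 × 1.7 = 166.8 N·m clockwise.
Net load moment about support A = 478.8 N·m clockwise.
Reaction R at support B is upward at 1.8 m, arm 1.8 m → moment R × 1.8 counterclockwise.
Στ = 0 ⇒ R × 1.8 = 478.8 ⇒ R = 266 N.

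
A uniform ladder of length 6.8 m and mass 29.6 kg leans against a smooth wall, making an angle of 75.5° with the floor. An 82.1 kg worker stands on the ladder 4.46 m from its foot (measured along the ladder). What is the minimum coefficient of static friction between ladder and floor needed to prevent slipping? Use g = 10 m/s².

μ_min ≈ 0.159

Take moments about the foot of the ladder.
Ladder weight 29.6×10 = 296 N acts at 3.4 m along the ladder; its horizontal arm is 3.4·cos75.5° = 0.8513 m → τ = 252 N·m clockwise.
Worker: 82.1×10 = 821 N at 4.46 m → arm 1.117 m → τ = 917.1 N·m clockwise.
Wall normal N acts horizontally at the top; its moment arm is the height L sinθ = 6.8·sin75.5° = 6.583 m, counterclockwise.
Setting net torque to zero: N × 6.583 = 1169 → N = 177.6 N.
ΣFx = 0 ⇒ f = N_wall = 177.6 N. ΣFy = 0 ⇒ N_floor = 1117 N.
μ_min = f / N_floor = 177.6 / 1117 = 0.159.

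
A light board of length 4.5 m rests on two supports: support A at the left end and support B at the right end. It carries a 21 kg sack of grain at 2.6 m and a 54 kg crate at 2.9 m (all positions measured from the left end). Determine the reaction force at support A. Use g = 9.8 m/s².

R_A ≈ 275 N

About support B:
Sack of grain: 21 × 9.8 = 205.8 N down at 2.6 m → arm 1.9 m, τ = 205.8 × 1.9 = 391 N·m counterclockwise.
Crate: 54 × 9.8 = 529.2 N down at 2.9 m → arm 1.6 m, τ = 529.2 × 1.6 = 846.7 N·m counterclockwise.
Net load moment about support B = 1238 N·m counterclockwise.
Reaction R at support A is upward at 0 m, arm 4.5 m → moment R × 4.5 clockwise.
Στ = 0 ⇒ R × 4.5 = 1238 ⇒ R = 275 N.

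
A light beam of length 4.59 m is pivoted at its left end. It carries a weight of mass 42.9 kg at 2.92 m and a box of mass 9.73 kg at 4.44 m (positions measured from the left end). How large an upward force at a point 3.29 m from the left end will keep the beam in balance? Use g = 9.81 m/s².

Sum moments about the left end (the unknown pivot reaction has zero arm there).
Weight: 42.9 × 9.81 = 420.8 N down at 2.92 m → arm 2.92 m, τ = 420.8 × 2.92 = 1229 N·m clockwise.
Box: 9.73 × 9.81 = 95.45 N down at 4.44 m → arm 4.44 m, τ = 95.45 × 4.44 = 423.8 N·m clockwise.
Net moment of the loads = 1653 N·m clockwise.
The upward force F acts at a point 3.29 m from the left end, arm 3.29 m, giving F × 3.29 counterclockwise.
Στ = 0 ⇒ F × 3.29 = 1653 ⇒ F = 1653 / 3.29 = 502 N.

F ≈ 502 N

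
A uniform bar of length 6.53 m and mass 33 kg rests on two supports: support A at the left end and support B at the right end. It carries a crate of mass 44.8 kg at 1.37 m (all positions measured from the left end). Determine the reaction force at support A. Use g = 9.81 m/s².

R_A ≈ 509 N

About support B:
Beam weight: 33 × 9.81 = 323.7 N down at 3.265 m → arm 3.265 m, τ = 323.7 × 3.265 = 1057 N·m counterclockwise.
Crate: 44.8 × 9.81 = 439.5 N down at 1.37 m → arm 5.16 m, τ = 439.5 × 5.16 = 2268 N·m counterclockwise.
Net load moment about support B = 3325 N·m counterclockwise.
Reaction R at support A is upward at 0 m, arm 6.53 m → moment R × 6.53 clockwise.
For rotational equilibrium, R × 6.53 = 3325, so R = 509 N.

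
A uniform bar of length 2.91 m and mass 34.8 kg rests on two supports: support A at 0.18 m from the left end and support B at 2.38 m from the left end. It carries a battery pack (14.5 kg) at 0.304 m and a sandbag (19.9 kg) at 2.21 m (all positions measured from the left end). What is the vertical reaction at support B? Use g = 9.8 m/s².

About support A:
Beam weight: 34.8 × 9.8 = 341 N down at 1.455 m → arm 1.275 m, τ = 341 × 1.275 = 434.8 N·m clockwise.
Battery pack: 14.5 × 9.8 = 142.1 N down at 0.304 m → arm 0.124 m, τ = 142.1 × 0.124 = 17.62 N·m clockwise.
Sandbag: 19.9 × 9.8 = 195 N down at 2.21 m → arm 2.03 m, τ = 195 × 2.03 = 395.8 N·m clockwise.
Net load moment about support A = 848.2 N·m clockwise.
Reaction R at support B is upward at 2.38 m, arm 2.2 m → moment R × 2.2 counterclockwise.
For rotational equilibrium, R × 2.2 = 848.2, so R = 386 N.

R_B ≈ 386 N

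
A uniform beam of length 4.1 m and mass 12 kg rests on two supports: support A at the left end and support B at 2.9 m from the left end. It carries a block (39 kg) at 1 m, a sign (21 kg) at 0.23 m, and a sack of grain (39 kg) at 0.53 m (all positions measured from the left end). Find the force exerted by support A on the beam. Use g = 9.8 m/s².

R_A ≈ 787 N

Taking torques about support B:
Beam weight: 12 × 9.8 = 117.6 N down at 2.05 m → arm 0.85 m, τ = 117.6 × 0.85 = 99.96 N·m counterclockwise.
Block: 39 × 9.8 = 382.2 N down at 1 m → arm 1.9 m, τ = 382.2 × 1.9 = 726.2 N·m counterclockwise.
Sign: 21 × 9.8 = 205.8 N down at 0.23 m → arm 2.67 m, τ = 205.8 × 2.67 = 549.5 N·m counterclockwise.
Sack of grain: 39 × 9.8 = 382.2 N down at 0.53 m → arm 2.37 m, τ = 382.2 × 2.37 = 905.8 N·m counterclockwise.
Net load moment about support B = 2281 N·m counterclockwise.
Reaction R at support A is upward at 0 m, arm 2.9 m → moment R × 2.9 clockwise.
Στ = 0 ⇒ R × 2.9 = 2281 ⇒ R = 787 N.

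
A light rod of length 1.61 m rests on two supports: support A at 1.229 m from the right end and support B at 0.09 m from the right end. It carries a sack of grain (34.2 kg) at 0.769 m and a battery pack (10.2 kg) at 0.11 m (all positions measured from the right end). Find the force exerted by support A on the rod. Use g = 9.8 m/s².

R_A ≈ 202 N

Choose support B as the axis so its reaction then has zero moment arm.
Sack of grain: 34.2 × 9.8 = 335.2 N down at 0.769 m → arm 0.679 m, τ = 335.2 × 0.679 = 227.6 N·m counterclockwise.
Battery pack: 10.2 × 9.8 = 99.96 N down at 0.11 m → arm 0.02 m, τ = 99.96 × 0.02 = 1.999 N·m counterclockwise.
Net load moment about support B = 229.6 N·m counterclockwise.
Reaction R at support A is upward at 1.229 m, arm 1.139 m → moment R × 1.139 clockwise.
Balancing moments: R × 1.139 = 229.6, giving R = 202 N.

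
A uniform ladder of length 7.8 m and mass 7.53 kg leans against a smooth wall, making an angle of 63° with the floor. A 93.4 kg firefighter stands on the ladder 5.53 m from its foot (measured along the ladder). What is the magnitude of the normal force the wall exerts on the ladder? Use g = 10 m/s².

N_wall ≈ 357 N

About the foot of the ladder:
Ladder weight 7.53×10 = 75.3 N acts at 3.9 m along the ladder; its horizontal arm is 3.9·cos63° = 1.771 m → τ = 133.4 N·m clockwise.
Firefighter: 93.4×10 = 934 N at 5.53 m → arm 2.511 m → τ = 2345 N·m clockwise.
Wall normal N acts horizontally at the top; its moment arm is the height L sinθ = 7.8·sin63° = 6.95 m, counterclockwise.
For rotational equilibrium, N × 6.95 = 2478, so N = 357 N.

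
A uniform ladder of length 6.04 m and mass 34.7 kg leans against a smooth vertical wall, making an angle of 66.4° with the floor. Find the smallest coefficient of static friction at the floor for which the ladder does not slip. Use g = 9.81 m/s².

Sum moments about the foot of the ladder (the floor normal and friction both act there and drop out).
Ladder weight 34.7×9.81 = 340.4 N acts at 3.02 m along the ladder; its horizontal arm is 3.02·cos66.4° = 1.209 m → τ = 411.5 N·m clockwise.
Wall normal N acts horizontally at the top; its moment arm is the height L sinθ = 6.04·sin66.4° = 5.535 m, counterclockwise.
Balancing moments: N × 5.535 = 411.5, giving N = 74.35 N.
ΣFx = 0 ⇒ f = N_wall = 74.35 N. ΣFy = 0 ⇒ N_floor = 340.4 N.
μ_min = f / N_floor = 74.35 / 340.4 = 0.218.

μ_min ≈ 0.218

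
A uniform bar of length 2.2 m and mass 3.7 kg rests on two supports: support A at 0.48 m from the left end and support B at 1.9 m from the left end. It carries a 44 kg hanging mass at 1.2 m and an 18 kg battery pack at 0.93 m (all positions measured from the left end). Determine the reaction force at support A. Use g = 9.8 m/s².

Taking torques about support B:
Beam weight: 3.7 × 9.8 = 36.26 N down at 1.1 m → arm 0.8 m, τ = 36.26 × 0.8 = 29.01 N·m counterclockwise.
Hanging mass: 44 × 9.8 = 431.2 N down at 1.2 m → arm 0.7 m, τ = 431.2 × 0.7 = 301.8 N·m counterclockwise.
Battery pack: 18 × 9.8 = 176.4 N down at 0.93 m → arm 0.97 m, τ = 176.4 × 0.97 = 171.1 N·m counterclockwise.
Net load moment about support B = 501.9 N·m counterclockwise.
Reaction R at support A is upward at 0.48 m, arm 1.42 m → moment R × 1.42 clockwise.
For rotational equilibrium, R × 1.42 = 501.9, so R = 353 N.

R_A ≈ 353 N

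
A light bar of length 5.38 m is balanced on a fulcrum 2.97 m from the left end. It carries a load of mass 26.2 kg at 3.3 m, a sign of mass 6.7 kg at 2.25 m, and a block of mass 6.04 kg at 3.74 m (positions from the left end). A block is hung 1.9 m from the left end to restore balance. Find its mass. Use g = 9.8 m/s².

Taking torques about the fulcrum (at 2.97 m from the left end):
Load: 26.2 × 9.8 = 256.8 N down at 3.3 m → arm 0.33 m, τ = 256.8 × 0.33 = 84.74 N·m clockwise.
Sign: 6.7 × 9.8 = 65.66 N down at 2.25 m → arm 0.72 m, τ = 65.66 × 0.72 = 47.28 N·m counterclockwise.
Block: 6.04 × 9.8 = 59.19 N down at 3.74 m → arm 0.77 m, τ = 59.19 × 0.77 = 45.58 N·m clockwise.
Net moment of known loads = 83.04 N·m clockwise.
An unknown mass m at 1.9 m has arm 1.07 m; its moment is m·g·1.07 counterclockwise.
Στ = 0 ⇒ m × 9.8 × 1.07 = 83.04 ⇒ m = 83.04 / (9.8 × 1.07) = 7.92 kg.

m ≈ 7.92 kg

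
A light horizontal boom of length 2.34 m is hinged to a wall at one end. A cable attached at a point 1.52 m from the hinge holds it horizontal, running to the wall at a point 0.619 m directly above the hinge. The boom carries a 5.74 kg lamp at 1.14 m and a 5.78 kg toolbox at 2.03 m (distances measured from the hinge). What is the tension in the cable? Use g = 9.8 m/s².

T ≈ 312 N

Take moments about the hinge.
Lamp: 5.74 × 9.8 = 56.25 N down at 1.14 m → arm 1.14 m, τ = 56.25 × 1.14 = 64.12 N·m clockwise.
Toolbox: 5.78 × 9.8 = 56.64 N down at 2.03 m → arm 2.03 m, τ = 56.64 × 2.03 = 115 N·m clockwise.
Total clockwise load moment = 179.1 N·m.
The cable tension T acts at 1.52 m; only its component perpendicular to the boom, T sinθ, produces torque. sinθ = h/√(h²+d²) = 0.619/√(0.619²+1.52²) = 0.3772.
For rotational equilibrium, T × 1.52 × 0.3772 = 179.1, so T = 179.1 / 0.5733 = 312 N.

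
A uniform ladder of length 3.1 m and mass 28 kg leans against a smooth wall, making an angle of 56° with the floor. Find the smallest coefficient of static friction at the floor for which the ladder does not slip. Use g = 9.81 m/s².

Sum moments about the foot of the ladder (the floor normal and friction both act there and drop out).
Ladder weight 28×9.81 = 274.7 N acts at 1.55 m along the ladder; its horizontal arm is 1.55·cos56° = 0.8667 m → τ = 238.1 N·m clockwise.
Wall normal N acts horizontally at the top; its moment arm is the height L sinθ = 3.1·sin56° = 2.57 m, counterclockwise.
Balancing moments: N × 2.57 = 238.1, giving N = 92.65 N.
ΣFx = 0 ⇒ f = N_wall = 92.65 N. ΣFy = 0 ⇒ N_floor = 274.7 N.
μ_min = f / N_floor = 92.65 / 274.7 = 0.337.

μ_min ≈ 0.337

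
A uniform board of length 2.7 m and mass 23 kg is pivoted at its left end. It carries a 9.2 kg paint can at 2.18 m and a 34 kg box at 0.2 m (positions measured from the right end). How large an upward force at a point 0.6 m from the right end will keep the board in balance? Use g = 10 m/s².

F ≈ 575 N

Choose the left end as the axis so the unknown pivot reaction has zero arm there.
Beam weight: 23 × 10 = 230 N down at 1.35 m → arm 1.35 m, τ = 230 × 1.35 = 310.5 N·m clockwise.
Paint can: 9.2 × 10 = 92 N down at 2.18 m → arm 0.52 m, τ = 92 × 0.52 = 47.84 N·m clockwise.
Box: 34 × 10 = 340 N down at 0.2 m → arm 2.5 m, τ = 340 × 2.5 = 850 N·m clockwise.
Net moment of the loads = 1208 N·m clockwise.
The upward force F acts at a point 0.6 m from the right end, arm 2.1 m, giving F × 2.1 counterclockwise.
Balancing moments: F × 2.1 = 1208, giving F = 1208 / 2.1 = 575 N.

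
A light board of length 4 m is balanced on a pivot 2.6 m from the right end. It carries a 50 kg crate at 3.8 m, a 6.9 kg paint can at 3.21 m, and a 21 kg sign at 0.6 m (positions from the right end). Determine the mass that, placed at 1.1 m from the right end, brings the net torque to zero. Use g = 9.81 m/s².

Sum moments about the pivot (at 2.6 m from the right end) (the support reaction has zero arm there).
Crate: 50 × 9.81 = 490.5 N down at 3.8 m → arm 1.2 m, τ = 490.5 × 1.2 = 588.6 N·m counterclockwise.
Paint can: 6.9 × 9.81 = 67.69 N down at 3.21 m → arm 0.61 m, τ = 67.69 × 0.61 = 41.29 N·m counterclockwise.
Sign: 21 × 9.81 = 206 N down at 0.6 m → arm 2 m, τ = 206 × 2 = 412 N·m clockwise.
Net moment of known loads = 217.9 N·m counterclockwise.
An unknown mass m at 1.1 m has arm 1.5 m; its moment is m·g·1.5 clockwise.
For rotational equilibrium, m × 9.81 × 1.5 = 217.9, so m = 217.9 / (9.81 × 1.5) = 14.8 kg.

m ≈ 14.8 kg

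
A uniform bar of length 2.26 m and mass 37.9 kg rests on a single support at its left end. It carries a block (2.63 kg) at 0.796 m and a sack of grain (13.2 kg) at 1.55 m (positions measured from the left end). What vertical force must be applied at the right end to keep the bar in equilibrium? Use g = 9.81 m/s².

F ≈ 284 N

About the left end:
Beam weight: 37.9 × 9.81 = 371.8 N down at 1.13 m → arm 1.13 m, τ = 371.8 × 1.13 = 420.1 N·m clockwise.
Block: 2.63 × 9.81 = 25.8 N down at 0.796 m → arm 0.796 m, τ = 25.8 × 0.796 = 20.54 N·m clockwise.
Sack of grain: 13.2 × 9.81 = 129.5 N down at 1.55 m → arm 1.55 m, τ = 129.5 × 1.55 = 200.7 N·m clockwise.
Net moment of the loads = 641.3 N·m clockwise.
The upward force F acts at the right end, arm 2.26 m, giving F × 2.26 counterclockwise.
Στ = 0 ⇒ F × 2.26 = 641.3 ⇒ F = 641.3 / 2.26 = 284 N.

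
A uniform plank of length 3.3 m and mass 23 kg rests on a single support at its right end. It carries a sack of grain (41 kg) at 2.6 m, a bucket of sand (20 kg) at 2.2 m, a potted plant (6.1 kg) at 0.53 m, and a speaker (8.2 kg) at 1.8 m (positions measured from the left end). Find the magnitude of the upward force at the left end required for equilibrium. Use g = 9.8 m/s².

About the right end:
Beam weight: 23 × 9.8 = 225.4 N down at 1.65 m → arm 1.65 m, τ = 225.4 × 1.65 = 371.9 N·m counterclockwise.
Sack of grain: 41 × 9.8 = 401.8 N down at 2.6 m → arm 0.7 m, τ = 401.8 × 0.7 = 281.3 N·m counterclockwise.
Bucket of sand: 20 × 9.8 = 196 N down at 2.2 m → arm 1.1 m, τ = 196 × 1.1 = 215.6 N·m counterclockwise.
Potted plant: 6.1 × 9.8 = 59.78 N down at 0.53 m → arm 2.77 m, τ = 59.78 × 2.77 = 165.6 N·m counterclockwise.
Speaker: 8.2 × 9.8 = 80.36 N down at 1.8 m → arm 1.5 m, τ = 80.36 × 1.5 = 120.5 N·m counterclockwise.
Net moment of the loads = 1155 N·m counterclockwise.
The upward force F acts at the left end, arm 3.3 m, giving F × 3.3 clockwise.
Setting net torque to zero: F × 3.3 = 1155 → F = 1155 / 3.3 = 350 N.

F ≈ 350 N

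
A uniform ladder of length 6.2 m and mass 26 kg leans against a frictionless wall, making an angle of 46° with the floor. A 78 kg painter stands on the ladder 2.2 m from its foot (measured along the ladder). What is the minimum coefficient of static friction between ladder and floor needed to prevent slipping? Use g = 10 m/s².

About the foot of the ladder:
Ladder weight 26×10 = 260 N acts at 3.1 m along the ladder; its horizontal arm is 3.1·cos46° = 2.153 m → τ = 559.8 N·m clockwise.
Painter: 78×10 = 780 N at 2.2 m → arm 1.528 m → τ = 1192 N·m clockwise.
Wall normal N acts horizontally at the top; its moment arm is the height L sinθ = 6.2·sin46° = 4.46 m, counterclockwise.
Στ = 0 ⇒ N × 4.46 = 1752 ⇒ N = 392.8 N.
ΣFx = 0 ⇒ f = N_wall = 392.8 N. ΣFy = 0 ⇒ N_floor = 1040 N.
μ_min = f / N_floor = 392.8 / 1040 = 0.378.

μ_min ≈ 0.378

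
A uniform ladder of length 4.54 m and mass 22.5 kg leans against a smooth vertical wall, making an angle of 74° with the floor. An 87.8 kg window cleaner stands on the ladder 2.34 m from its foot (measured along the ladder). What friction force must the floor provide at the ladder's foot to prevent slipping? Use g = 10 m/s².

f ≈ 162 N

Choose the foot of the ladder as the axis so the floor normal and friction both act there and drop out.
Ladder weight 22.5×10 = 225 N acts at 2.27 m along the ladder; its horizontal arm is 2.27·cos74° = 0.6257 m → τ = 140.8 N·m clockwise.
Window cleaner: 87.8×10 = 878 N at 2.34 m → arm 0.645 m → τ = 566.3 N·m clockwise.
Wall normal N acts horizontally at the top; its moment arm is the height L sinθ = 4.54·sin74° = 4.364 m, counterclockwise.
Balancing moments: N × 4.364 = 707.1, giving N = 162 N.
ΣFx = 0: friction at the foot balances the wall's push, so f = N_wall = 162 N.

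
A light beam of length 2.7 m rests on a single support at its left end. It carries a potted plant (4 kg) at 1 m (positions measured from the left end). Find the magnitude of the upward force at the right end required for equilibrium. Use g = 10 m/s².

F ≈ 14.8 N

About the left end:
Potted plant: 4 × 10 = 40 N down at 1 m → arm 1 m, τ = 40 × 1 = 40 N·m clockwise.
Net moment of the loads = 40 N·m clockwise.
The upward force F acts at the right end, arm 2.7 m, giving F × 2.7 counterclockwise.
Balancing moments: F × 2.7 = 40, giving F = 40 / 2.7 = 14.8 N.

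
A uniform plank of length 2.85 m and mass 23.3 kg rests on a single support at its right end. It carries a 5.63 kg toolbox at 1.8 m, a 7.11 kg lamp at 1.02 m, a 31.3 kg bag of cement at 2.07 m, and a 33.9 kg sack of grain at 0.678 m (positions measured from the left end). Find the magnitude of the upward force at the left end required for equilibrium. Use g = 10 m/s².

Sum moments about the right end (the unknown pivot reaction has zero arm there).
Beam weight: 23.3 × 10 = 233 N down at 1.425 m → arm 1.425 m, τ = 233 × 1.425 = 332 N·m counterclockwise.
Toolbox: 5.63 × 10 = 56.3 N down at 1.8 m → arm 1.05 m, τ = 56.3 × 1.05 = 59.12 N·m counterclockwise.
Lamp: 7.11 × 10 = 71.1 N down at 1.02 m → arm 1.83 m, τ = 71.1 × 1.83 = 130.1 N·m counterclockwise.
Bag of cement: 31.3 × 10 = 313 N down at 2.07 m → arm 0.78 m, τ = 313 × 0.78 = 244.1 N·m counterclockwise.
Sack of grain: 33.9 × 10 = 339 N down at 0.678 m → arm 2.172 m, τ = 339 × 2.172 = 736.3 N·m counterclockwise.
Net moment of the loads = 1502 N·m counterclockwise.
The upward force F acts at the left end, arm 2.85 m, giving F × 2.85 clockwise.
Balancing moments: F × 2.85 = 1502, giving F = 1502 / 2.85 = 527 N.

F ≈ 527 N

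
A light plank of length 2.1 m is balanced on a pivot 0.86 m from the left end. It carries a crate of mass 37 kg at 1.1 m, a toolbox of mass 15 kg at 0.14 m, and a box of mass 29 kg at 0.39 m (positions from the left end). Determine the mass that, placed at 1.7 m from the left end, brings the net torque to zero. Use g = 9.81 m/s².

m ≈ 18.5 kg

About the pivot (at 0.86 m from the left end):
Crate: 37 × 9.81 = 363 N down at 1.1 m → arm 0.24 m, τ = 363 × 0.24 = 87.12 N·m clockwise.
Toolbox: 15 × 9.81 = 147.2 N down at 0.14 m → arm 0.72 m, τ = 147.2 × 0.72 = 106 N·m counterclockwise.
Box: 29 × 9.81 = 284.5 N down at 0.39 m → arm 0.47 m, τ = 284.5 × 0.47 = 133.7 N·m counterclockwise.
Net moment of known loads = 152.6 N·m counterclockwise.
An unknown mass m at 1.7 m has arm 0.84 m; its moment is m·g·0.84 clockwise.
Balancing moments: m × 9.81 × 0.84 = 152.6, giving m = 152.6 / (9.81 × 0.84) = 18.5 kg.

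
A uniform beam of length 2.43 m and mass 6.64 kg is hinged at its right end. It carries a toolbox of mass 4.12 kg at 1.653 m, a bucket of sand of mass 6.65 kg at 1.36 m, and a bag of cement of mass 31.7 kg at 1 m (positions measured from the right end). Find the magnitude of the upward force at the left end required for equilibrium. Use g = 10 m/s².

F ≈ 229 N

Taking torques about the right end:
Beam weight: 6.64 × 10 = 66.4 N down at 1.215 m → arm 1.215 m, τ = 66.4 × 1.215 = 80.68 N·m counterclockwise.
Toolbox: 4.12 × 10 = 41.2 N down at 1.653 m → arm 1.653 m, τ = 41.2 × 1.653 = 68.1 N·m counterclockwise.
Bucket of sand: 6.65 × 10 = 66.5 N down at 1.36 m → arm 1.36 m, τ = 66.5 × 1.36 = 90.44 N·m counterclockwise.
Bag of cement: 31.7 × 10 = 317 N down at 1 m → arm 1 m, τ = 317 × 1 = 317 N·m counterclockwise.
Net moment of the loads = 556.2 N·m counterclockwise.
The upward force F acts at the left end, arm 2.43 m, giving F × 2.43 clockwise.
Στ = 0 ⇒ F × 2.43 = 556.2 ⇒ F = 556.2 / 2.43 = 229 N.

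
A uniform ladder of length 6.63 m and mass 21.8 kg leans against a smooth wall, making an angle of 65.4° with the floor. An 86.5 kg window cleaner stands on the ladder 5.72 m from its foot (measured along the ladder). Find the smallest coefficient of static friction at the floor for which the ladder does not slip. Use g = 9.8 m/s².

μ_min ≈ 0.362

Taking torques about the foot of the ladder:
Ladder weight 21.8×9.8 = 213.6 N acts at 3.315 m along the ladder; its horizontal arm is 3.315·cos65.4° = 1.38 m → τ = 294.8 N·m clockwise.
Window cleaner: 86.5×9.8 = 847.7 N at 5.72 m → arm 2.381 m → τ = 2018 N·m clockwise.
Wall normal N acts horizontally at the top; its moment arm is the height L sinθ = 6.63·sin65.4° = 6.028 m, counterclockwise.
Setting net torque to zero: N × 6.028 = 2313 → N = 383.7 N.
ΣFx = 0 ⇒ f = N_wall = 383.7 N. ΣFy = 0 ⇒ N_floor = 1061 N.
μ_min = f / N_floor = 383.7 / 1061 = 0.362.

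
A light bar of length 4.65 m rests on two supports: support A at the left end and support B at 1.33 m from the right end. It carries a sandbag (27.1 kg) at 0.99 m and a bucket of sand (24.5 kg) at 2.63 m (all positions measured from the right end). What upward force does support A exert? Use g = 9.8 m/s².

R_A ≈ 66.8 N

Taking torques about support B:
Sandbag: 27.1 × 9.8 = 265.6 N down at 0.99 m → arm 0.34 m, τ = 265.6 × 0.34 = 90.3 N·m clockwise.
Bucket of sand: 24.5 × 9.8 = 240.1 N down at 2.63 m → arm 1.3 m, τ = 240.1 × 1.3 = 312.1 N·m counterclockwise.
Net load moment about support B = 221.8 N·m counterclockwise.
Reaction R at support A is upward at 4.65 m, arm 3.32 m → moment R × 3.32 clockwise.
Στ = 0 ⇒ R × 3.32 = 221.8 ⇒ R = 66.8 N.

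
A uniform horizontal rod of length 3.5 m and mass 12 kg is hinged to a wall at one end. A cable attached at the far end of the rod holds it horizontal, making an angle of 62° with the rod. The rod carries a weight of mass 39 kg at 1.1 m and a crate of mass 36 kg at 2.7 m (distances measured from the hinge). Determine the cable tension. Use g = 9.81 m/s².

Sum moments about the hinge (the unknown hinge reaction has zero arm there).
Beam weight: 12 × 9.81 = 117.7 N down at 1.75 m → arm 1.75 m, τ = 117.7 × 1.75 = 206 N·m clockwise.
Weight: 39 × 9.81 = 382.6 N down at 1.1 m → arm 1.1 m, τ = 382.6 × 1.1 = 420.9 N·m clockwise.
Crate: 36 × 9.81 = 353.2 N down at 2.7 m → arm 2.7 m, τ = 353.2 × 2.7 = 953.6 N·m clockwise.
Total clockwise load moment = 1580 N·m.
The cable tension T acts at 3.5 m; only its component perpendicular to the rod, T sinθ, produces torque. sin 62° = 0.8829.
Balancing moments: T × 3.5 × 0.8829 = 1580, giving T = 1580 / 3.09 = 511 N.

T ≈ 511 N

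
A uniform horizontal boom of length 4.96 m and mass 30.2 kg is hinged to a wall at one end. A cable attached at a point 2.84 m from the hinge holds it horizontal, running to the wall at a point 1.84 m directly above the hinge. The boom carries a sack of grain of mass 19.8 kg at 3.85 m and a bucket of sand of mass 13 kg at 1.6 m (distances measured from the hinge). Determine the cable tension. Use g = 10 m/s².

T ≈ 1110 N

About the hinge:
Beam weight: 30.2 × 10 = 302 N down at 2.48 m → arm 2.48 m, τ = 302 × 2.48 = 749 N·m clockwise.
Sack of grain: 19.8 × 10 = 198 N down at 3.85 m → arm 3.85 m, τ = 198 × 3.85 = 762.3 N·m clockwise.
Bucket of sand: 13 × 10 = 130 N down at 1.6 m → arm 1.6 m, τ = 130 × 1.6 = 208 N·m clockwise.
Total clockwise load moment = 1719 N·m.
The cable tension T acts at 2.84 m; only its component perpendicular to the boom, T sinθ, produces torque. sinθ = h/√(h²+d²) = 1.84/√(1.84²+2.84²) = 0.5437.
Setting net torque to zero: T × 2.84 × 0.5437 = 1719 → T = 1719 / 1.544 = 1110 N.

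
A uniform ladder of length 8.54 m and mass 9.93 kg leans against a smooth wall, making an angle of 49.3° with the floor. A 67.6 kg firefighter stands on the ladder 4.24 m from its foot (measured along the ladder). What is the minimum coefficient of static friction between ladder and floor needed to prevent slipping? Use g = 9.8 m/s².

Take moments about the foot of the ladder.
Ladder weight 9.93×9.8 = 97.31 N acts at 4.27 m along the ladder; its horizontal arm is 4.27·cos49.3° = 2.784 m → τ = 270.9 N·m clockwise.
Firefighter: 67.6×9.8 = 662.5 N at 4.24 m → arm 2.765 m → τ = 1832 N·m clockwise.
Wall normal N acts horizontally at the top; its moment arm is the height L sinθ = 8.54·sin49.3° = 6.474 m, counterclockwise.
Στ = 0 ⇒ N × 6.474 = 2103 ⇒ N = 324.8 N.
ΣFx = 0 ⇒ f = N_wall = 324.8 N. ΣFy = 0 ⇒ N_floor = 759.8 N.
μ_min = f / N_floor = 324.8 / 759.8 = 0.427.

μ_min ≈ 0.427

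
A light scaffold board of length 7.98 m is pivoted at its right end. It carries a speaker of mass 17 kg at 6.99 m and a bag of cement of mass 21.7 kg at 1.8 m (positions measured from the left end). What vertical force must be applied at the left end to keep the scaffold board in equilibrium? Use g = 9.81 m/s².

F ≈ 186 N

Sum moments about the right end (the unknown pivot reaction has zero arm there).
Speaker: 17 × 9.81 = 166.8 N down at 6.99 m → arm 0.99 m, τ = 166.8 × 0.99 = 165.1 N·m counterclockwise.
Bag of cement: 21.7 × 9.81 = 212.9 N down at 1.8 m → arm 6.18 m, τ = 212.9 × 6.18 = 1316 N·m counterclockwise.
Net moment of the loads = 1481 N·m counterclockwise.
The upward force F acts at the left end, arm 7.98 m, giving F × 7.98 clockwise.
Balancing moments: F × 7.98 = 1481, giving F = 1481 / 7.98 = 186 N.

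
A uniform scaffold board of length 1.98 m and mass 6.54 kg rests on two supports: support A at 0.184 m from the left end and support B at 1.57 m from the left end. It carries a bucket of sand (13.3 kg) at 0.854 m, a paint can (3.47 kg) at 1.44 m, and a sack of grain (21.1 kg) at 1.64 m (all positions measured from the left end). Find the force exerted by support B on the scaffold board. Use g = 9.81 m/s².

About support A:
Beam weight: 6.54 × 9.81 = 64.16 N down at 0.99 m → arm 0.806 m, τ = 64.16 × 0.806 = 51.71 N·m clockwise.
Bucket of sand: 13.3 × 9.81 = 130.5 N down at 0.854 m → arm 0.67 m, τ = 130.5 × 0.67 = 87.44 N·m clockwise.
Paint can: 3.47 × 9.81 = 34.04 N down at 1.44 m → arm 1.256 m, τ = 34.04 × 1.256 = 42.75 N·m clockwise.
Sack of grain: 21.1 × 9.81 = 207 N down at 1.64 m → arm 1.456 m, τ = 207 × 1.456 = 301.4 N·m clockwise.
Net load moment about support A = 483.3 N·m clockwise.
Reaction R at support B is upward at 1.57 m, arm 1.386 m → moment R × 1.386 counterclockwise.
Balancing moments: R × 1.386 = 483.3, giving R = 349 N.

R_B ≈ 349 N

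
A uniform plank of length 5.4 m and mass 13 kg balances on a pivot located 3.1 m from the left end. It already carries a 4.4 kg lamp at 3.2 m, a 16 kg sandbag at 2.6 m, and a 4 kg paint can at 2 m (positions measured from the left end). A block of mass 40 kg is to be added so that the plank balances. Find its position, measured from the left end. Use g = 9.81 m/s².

Taking torques about the pivot (at 3.1 m from the left end):
Beam weight: 13 × 9.81 = 127.5 N down at 2.7 m → arm 0.4 m, τ = 127.5 × 0.4 = 51 N·m counterclockwise.
Lamp: 4.4 × 9.81 = 43.16 N down at 3.2 m → arm 0.1 m, τ = 43.16 × 0.1 = 4.316 N·m clockwise.
Sandbag: 16 × 9.81 = 157 N down at 2.6 m → arm 0.5 m, τ = 157 × 0.5 = 78.5 N·m counterclockwise.
Paint can: 4 × 9.81 = 39.24 N down at 2 m → arm 1.1 m, τ = 39.24 × 1.1 = 43.16 N·m counterclockwise.
Net moment of existing loads = 168.3 N·m counterclockwise.
The block weighs 40 × 9.81 = 392.4 N and must supply an equal clockwise moment, so its lever arm about the pivot is 168.3 / 392.4 = 0.429 m.
That puts it at 3.1 + 0.429 = 3.53 m from the left end.

x ≈ 3.53 m from the left end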